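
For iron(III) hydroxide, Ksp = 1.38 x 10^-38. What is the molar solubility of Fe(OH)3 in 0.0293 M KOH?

5.49 × 10^-34 M

Fe(OH)3(s) ⇌ Fe^3+(aq) + 3 OH^-(aq)
Ksp = [Fe^3+][OH^-]^3
Let s be the molar solubility in this solution. [Fe^3+] = s, [OH^-] = 0.0293 + 3s ≈ 0.0293 (since OH^- from KOH dominates).
Ksp ≈ s × (0.0293)^3
s = 5.49 × 10^-34 M
Check: 3s = 1.6 x 10^-33 ≪ 0.0293, so the approximation is valid.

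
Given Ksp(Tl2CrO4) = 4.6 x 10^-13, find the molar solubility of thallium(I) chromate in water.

Tl2CrO4(s) <=> 2 Tl^+ + CrO4^2-
Ksp = [Tl^+]^2[CrO4^2-]
Let s = molar solubility. Then [Tl^+] = 2s and [CrO4^2-] = s.
Substituting: Ksp = (2s)^2s = 4s^3
s^3 = 4.6 x 10^-13 / 4, so s = 4.9 × 10^-5 M

s ≈ 4.9 × 10^-5 M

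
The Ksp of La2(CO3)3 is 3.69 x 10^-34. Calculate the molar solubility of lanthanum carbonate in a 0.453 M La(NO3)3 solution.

4.05 × 10^-12 M

La2(CO3)3(s) <=> 2 La^3+(aq) + 3 CO3^2-(aq)
Ksp = [La^3+]^2[CO3^2-]^3
Let s = moles of La2(CO3)3 that dissolve per litre. [La^3+] = 0.453 + 2s ≈ 0.453, [CO3^2-] = 3s (common-ion effect: La^3+ is already 0.453 M).
Ksp ≈ (0.453)^2 × (3s)^3
s = 4.05 × 10^-12 M
Check: 2s = 8.1 × 10^-12 ≪ 0.453, so the approximation is valid.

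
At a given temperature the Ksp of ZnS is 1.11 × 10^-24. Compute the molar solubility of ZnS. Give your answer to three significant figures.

s ≈ 1.05e-12 M

ZnS(s) <=> Zn^2+(aq) + S^2-(aq)
Ksp = [Zn^2+][S^2-]
Let s = molar solubility. Then [Zn^2+] = s and [S^2-] = s.
Ksp = (s)(s) = s^2
s = (1.11 × 10^-24)^(1/2) = 1.05 x 10^-12 M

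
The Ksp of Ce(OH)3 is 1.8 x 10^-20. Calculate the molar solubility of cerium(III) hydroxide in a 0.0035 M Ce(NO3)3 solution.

Ce(OH)3(s) ⇌ Ce^3+(aq) + 3 OH^-(aq)
Ksp = [Ce^3+][OH^-]^3
If s mol/L dissolves here, [Ce^3+] = 0.0035 + s ≈ 0.0035, [OH^-] = 3s (since Ce^3+ from Ce(NO3)3 dominates).
Ksp ≈ 0.0035 × (3s)^3
s = 5.8 x 10^-7 M
Check: s = 5.8 x 10^-7 ≪ 0.0035, so the approximation is valid.

s = 5.8e-7 M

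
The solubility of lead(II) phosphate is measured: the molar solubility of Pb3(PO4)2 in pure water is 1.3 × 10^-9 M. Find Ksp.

Ksp = 4.0 × 10^-43

Pb3(PO4)2(s) <=> 3 Pb^2+ + 2 PO4^3-
If s mol/L of Pb3(PO4)2 dissolves, [Pb^2+] = 3s and [PO4^3-] = 2s.
Ksp = [Pb^2+]^3[PO4^3-]^2
Substituting: Ksp = (3s)^3(2s)^2 = 108s^5
Ksp = 108 × (1.3 x 10^-9)^5 = 4.0 x 10^-43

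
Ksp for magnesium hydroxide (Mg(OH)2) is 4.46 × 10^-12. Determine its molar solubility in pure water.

Mg(OH)2(s) ⇌ Mg^2+(aq) + 2 OH^-(aq)
Ksp = [Mg^2+][OH^-]^2
With molar solubility s: [Mg^2+] = s, [OH^-] = 2s.
Ksp = s(2s)^2 = 4s^3
Solving, s = (4.46 × 10^-12/4)^(1/3) = 1.04 x 10^-4 M

s = 1.04 × 10^-4 M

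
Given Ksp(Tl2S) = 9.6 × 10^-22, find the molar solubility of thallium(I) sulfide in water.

Tl2S(s) <=> 2 Tl^+ + S^2-
Ksp = [Tl^+]^2[S^2-]
With molar solubility s: [Tl^+] = 2s, [S^2-] = s.
Ksp = (2s)^2s = 4s^3
s = (9.6 × 10^-22 / 4)^(1/3) = 6.2 × 10^-8 M

s ≈ 6.2e-8 M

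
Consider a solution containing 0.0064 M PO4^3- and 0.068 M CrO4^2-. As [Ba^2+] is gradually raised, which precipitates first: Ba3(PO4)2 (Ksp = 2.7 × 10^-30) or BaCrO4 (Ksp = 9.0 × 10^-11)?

Each salt begins to precipitate when Q = Ksp, i.e. when [Ba^2+] reaches its threshold.
For Ba3(PO4)2: 2.7 × 10^-30 = (0.0064)^2 × [Ba^2+]^3  ⇒  [Ba^2+] = 4.0 × 10^-9 M.
For BaCrO4: 9.0 × 10^-11 = 0.068 × [Ba^2+]  ⇒  [Ba^2+] = 1.3 × 10^-9 M.
The salt with the lower threshold [Ba^2+] precipitates first: BaCrO4.

BaCrO4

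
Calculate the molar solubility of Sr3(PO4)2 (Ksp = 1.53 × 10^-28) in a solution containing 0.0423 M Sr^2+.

7.11 × 10^-13 M

Sr3(PO4)2(s) <=> 3 Sr^2+(aq) + 2 PO4^3-(aq)
Ksp = [Sr^2+]^3[PO4^3-]^2
Let s = moles of Sr3(PO4)2 that dissolve per litre. [Sr^2+] = 0.0423 + 3s ≈ 0.0423, [PO4^3-] = 2s (since the Sr^2+ already present dominates).
Ksp ≈ (0.0423)^3 × (2s)^2
s = 7.11 × 10^-13 M
Check: 3s = 2.1 × 10^-12 ≪ 0.0423, so the approximation is valid.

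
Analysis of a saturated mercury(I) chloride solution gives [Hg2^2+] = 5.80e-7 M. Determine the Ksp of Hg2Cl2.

Ksp ≈ 7.80 × 10^-19

Hg2Cl2(s) ⇌ Hg2^2+ + 2 Cl^-
Stoichiometry gives [Cl^-] = (2/1)[Hg2^2+] = 1.160 x 10^-6 M.
Ksp = [Hg2^2+][Cl^-]^2
Ksp = 5.80 × 10^-7 × (1.160 x 10^-6)^2 = 7.80 x 10^-19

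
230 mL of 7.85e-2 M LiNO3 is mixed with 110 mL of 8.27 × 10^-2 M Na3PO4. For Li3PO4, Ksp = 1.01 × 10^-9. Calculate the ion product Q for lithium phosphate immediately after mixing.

Total volume = 230 + 110 = 340 mL.
[Li^+] = 7.85 × 10^-2 × (230/340) = 5.310 × 10^-2 M
[PO4^3-] = 8.27 × 10^-2 × (110/340) = 2.676 × 10^-2 M
Li3PO4(s) <=> 3 Li^+(aq) + PO4^3-(aq), so Q = [Li^+]^3[PO4^3-]
Q = (5.310 x 10^-2)^3(2.676 x 10^-2) = 4.01 × 10^-6
Q > Ksp, so Li3PO4 will precipitate.

Q ≈ 4.01 x 10^-6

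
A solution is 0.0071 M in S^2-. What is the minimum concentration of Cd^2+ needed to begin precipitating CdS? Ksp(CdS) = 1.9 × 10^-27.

[Cd^2+] = 2.7 × 10^-25 M

CdS(s) <=> Cd^2+(aq) + S^2-(aq)
Ksp = [Cd^2+][S^2-]
Precipitation begins when Q = Ksp. With [S^2-] = 0.0071 M:
1.9 × 10^-27 = (0.0071) × [Cd^2+]
[Cd^2+] = (1.9 × 10^-27 / 7.1 × 10^-3) = 2.7 x 10^-25 M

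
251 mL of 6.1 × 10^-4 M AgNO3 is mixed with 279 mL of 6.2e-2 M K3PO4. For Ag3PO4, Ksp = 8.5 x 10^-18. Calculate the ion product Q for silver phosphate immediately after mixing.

Total volume = 251 + 279 = 530 mL.
[Ag^+] = 6.1 × 10^-4 × (251/530) = 2.89 × 10^-4 M
[PO4^3-] = 6.2 × 10^-2 × (279/530) = 3.26 × 10^-2 M
Ag3PO4(s) ⇌ 3 Ag^+(aq) + PO4^3-(aq), so Q = [Ag^+]^3[PO4^3-]
Q = (2.89 × 10^-4)^3(3.26 × 10^-2) = 7.9 × 10^-13
Q > Ksp, so Ag3PO4 will precipitate.

7.9 × 10^-13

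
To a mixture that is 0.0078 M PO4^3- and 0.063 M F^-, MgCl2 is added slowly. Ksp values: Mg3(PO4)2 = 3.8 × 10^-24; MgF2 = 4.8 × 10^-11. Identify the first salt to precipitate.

Each salt begins to precipitate when Q = Ksp, i.e. when [Mg^2+] reaches its threshold.
For Mg3(PO4)2: 3.8 × 10^-24 = (0.0078)^2 × [Mg^2+]^3  ⇒  [Mg^2+] = 4.0 × 10^-7 M.
For MgF2: 4.8 × 10^-11 = (0.063)^2 × [Mg^2+]  ⇒  [Mg^2+] = 1.2 × 10^-8 M.
The salt with the lower threshold [Mg^2+] precipitates first: MgF2.

MgF2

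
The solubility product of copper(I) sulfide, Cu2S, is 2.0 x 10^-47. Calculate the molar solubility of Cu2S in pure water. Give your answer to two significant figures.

Cu2S(s) <=> 2 Cu^+(aq) + S^2-(aq)
Ksp = [Cu^+]^2[S^2-]
Let s = molar solubility. Then [Cu^+] = 2s and [S^2-] = s.
Substituting: Ksp = (2s)^2s = 4s^3
s^3 = 2.0 x 10^-47 / 4, so s = 1.7 × 10^-16 M

s ≈ 1.7 × 10^-16 M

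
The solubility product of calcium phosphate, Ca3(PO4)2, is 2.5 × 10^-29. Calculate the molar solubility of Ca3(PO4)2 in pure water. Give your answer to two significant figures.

Ca3(PO4)2(s) ⇌ 3 Ca^2+ + 2 PO4^3-
Ksp = [Ca^2+]^3[PO4^3-]^2
With molar solubility s: [Ca^2+] = 3s, [PO4^3-] = 2s.
So Ksp = (3s)^3 × (2s)^2 = 108s^5
s^5 = 2.5 × 10^-29 / 108, so s = 7.5 × 10^-7 M

s = 7.5e-7 M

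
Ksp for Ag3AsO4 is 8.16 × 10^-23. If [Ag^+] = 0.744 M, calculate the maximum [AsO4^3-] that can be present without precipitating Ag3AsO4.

[AsO4^3-] ≈ 1.98 × 10^-22 M

Ag3AsO4(s) <=> 3 Ag^+ + AsO4^3-
Ksp = [Ag^+]^3[AsO4^3-]
Precipitation begins when Q = Ksp. With [Ag^+] = 0.744 M:
8.16 × 10^-23 = (0.744)^3 × [AsO4^3-]
[AsO4^3-] = (8.16 × 10^-23 / 4.118 × 10^-1) = 1.98 × 10^-22 M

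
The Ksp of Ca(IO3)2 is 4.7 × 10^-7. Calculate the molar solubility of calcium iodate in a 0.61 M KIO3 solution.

Ca(IO3)2(s) ⇌ Ca^2+(aq) + 2 IO3^-(aq)
Ksp = [Ca^2+][IO3^-]^2
Let s be the molar solubility in this solution. [Ca^2+] = s, [IO3^-] = 0.61 + 2s ≈ 0.61 (common-ion effect: IO3^- is already 0.61 M).
Ksp ≈ s × (0.61)^2
s = 1.3 × 10^-6 M
Check: 2s = 2.5 x 10^-6 ≪ 0.61, so the approximation is valid.

s ≈ 1.3 × 10^-6 M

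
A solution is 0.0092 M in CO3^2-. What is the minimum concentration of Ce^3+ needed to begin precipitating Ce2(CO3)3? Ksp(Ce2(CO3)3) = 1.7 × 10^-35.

4.7 x 10^-15 M

Ce2(CO3)3(s) ⇌ 2 Ce^3+ + 3 CO3^2-
Ksp = [Ce^3+]^2[CO3^2-]^3
Precipitation begins when Q = Ksp. With [CO3^2-] = 0.0092 M:
1.7 × 10^-35 = (0.0092)^3 × [Ce^3+]^2
[Ce^3+] = (1.7 × 10^-35 / 7.79 × 10^-7)^(1/2) = 4.7 x 10^-15 M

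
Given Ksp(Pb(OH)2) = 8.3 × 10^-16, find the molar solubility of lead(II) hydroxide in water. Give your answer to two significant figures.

Pb(OH)2(s) <=> Pb^2+(aq) + 2 OH^-(aq)
Ksp = [Pb^2+][OH^-]^2
Let s = molar solubility. Then [Pb^2+] = s and [OH^-] = 2s.
So Ksp = s × (2s)^2 = 4s^3
Solving, s = (8.3 × 10^-16/4)^(1/3) = 5.9 x 10^-6 M

5.9 × 10^-6 M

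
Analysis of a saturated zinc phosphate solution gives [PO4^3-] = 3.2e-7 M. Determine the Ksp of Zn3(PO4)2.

Ksp ≈ 1.1e-32

Zn3(PO4)2(s) <=> 3 Zn^2+(aq) + 2 PO4^3-(aq)
Stoichiometry gives [Zn^2+] = (3/2)[PO4^3-] = 4.80 x 10^-7 M.
Ksp = [Zn^2+]^3[PO4^3-]^2
Ksp = (4.80 × 10^-7)^3 × (3.2 × 10^-7)^2 = 1.1 × 10^-32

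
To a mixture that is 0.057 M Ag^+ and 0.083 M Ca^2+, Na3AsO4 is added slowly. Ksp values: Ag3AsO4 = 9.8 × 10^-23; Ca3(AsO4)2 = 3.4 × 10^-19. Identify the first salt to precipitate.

Ag3AsO4

Precipitation of each salt starts when its ion product equals its Ksp.
For Ag3AsO4: 9.8 × 10^-23 = (0.057)^3 × [AsO4^3-]  ⇒  [AsO4^3-] = 5.3 x 10^-19 M.
For Ca3(AsO4)2: 3.4 × 10^-19 = (0.083)^3 × [AsO4^3-]^2  ⇒  [AsO4^3-] = 2.4 × 10^-8 M.
The salt with the lower threshold [AsO4^3-] precipitates first: Ag3AsO4.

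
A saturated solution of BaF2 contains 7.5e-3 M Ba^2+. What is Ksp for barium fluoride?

BaF2(s) ⇌ Ba^2+(aq) + 2 F^-(aq)
Stoichiometry gives [F^-] = (2/1)[Ba^2+] = 1.50 × 10^-2 M.
Ksp = [Ba^2+][F^-]^2
Ksp = 7.5 × 10^-3 × (1.50 x 10^-2)^2 = 1.7 × 10^-6

1.7 x 10^-6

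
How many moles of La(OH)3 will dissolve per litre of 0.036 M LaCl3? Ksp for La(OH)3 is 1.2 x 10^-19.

s ≈ 5.0e-7 M

La(OH)3(s) ⇌ La^3+ + 3 OH^-
Ksp = [La^3+][OH^-]^3
Let s = moles of La(OH)3 that dissolve per litre. [La^3+] = 0.036 + s ≈ 0.036, [OH^-] = 3s (Ksp is small, so little additional dissolves).
Ksp ≈ 0.036 × (3s)^3
s = 5.0 × 10^-7 M
Check: s = 5.0 x 10^-7 ≪ 0.036, so the approximation is valid.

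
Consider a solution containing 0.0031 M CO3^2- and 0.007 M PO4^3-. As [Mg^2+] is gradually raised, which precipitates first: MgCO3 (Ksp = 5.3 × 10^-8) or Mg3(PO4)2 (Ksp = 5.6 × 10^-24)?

Precipitation of each salt starts when its ion product equals its Ksp.
For MgCO3: 5.3 × 10^-8 = 0.0031 × [Mg^2+]  ⇒  [Mg^2+] = 1.7 x 10^-5 M.
For Mg3(PO4)2: 5.6 × 10^-24 = (0.007)^2 × [Mg^2+]^3  ⇒  [Mg^2+] = 4.9 × 10^-7 M.
The salt with the lower threshold [Mg^2+] precipitates first: Mg3(PO4)2.

Mg3(PO4)2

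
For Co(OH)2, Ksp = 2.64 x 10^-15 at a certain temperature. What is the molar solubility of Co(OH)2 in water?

s = 8.71e-6 M

Co(OH)2(s) ⇌ Co^2+(aq) + 2 OH^-(aq)
Ksp = [Co^2+][OH^-]^2
If s mol/L of Co(OH)2 dissolves, [Co^2+] = s and [OH^-] = 2s.
So Ksp = s × (2s)^2 = 4s^3
Solving, s = (2.64 x 10^-15/4)^(1/3) = 8.71 × 10^-6 M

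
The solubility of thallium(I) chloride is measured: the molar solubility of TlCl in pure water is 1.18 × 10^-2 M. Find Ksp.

TlCl(s) ⇌ Tl^+ + Cl^-
Let s = molar solubility. Then [Tl^+] = s and [Cl^-] = s.
Ksp = [Tl^+][Cl^-]
Ksp = s^2
Ksp = (1.18 x 10^-2)^2 = 1.39 × 10^-4

Ksp ≈ 1.39 × 10^-4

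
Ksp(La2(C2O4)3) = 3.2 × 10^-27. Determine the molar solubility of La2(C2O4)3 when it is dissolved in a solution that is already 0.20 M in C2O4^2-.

3.2 x 10^-13 M

La2(C2O4)3(s) ⇌ 2 La^3+ + 3 C2O4^2-
Ksp = [La^3+]^2[C2O4^2-]^3
If s mol/L dissolves here, [La^3+] = 2s, [C2O4^2-] = 0.20 + 3s ≈ 0.20 (Ksp is small, so little additional dissolves).
Ksp ≈ (2s)^2 × (0.20)^3
s = 3.2 x 10^-13 M
Check: 3s = 9.5 × 10^-13 ≪ 0.20, so the approximation is valid.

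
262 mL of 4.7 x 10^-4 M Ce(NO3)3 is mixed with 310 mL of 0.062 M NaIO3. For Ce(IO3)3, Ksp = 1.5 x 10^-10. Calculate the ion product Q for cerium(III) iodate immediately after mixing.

Total volume = 262 + 310 = 572 mL.
[Ce^3+] = 4.7 × 10^-4 × (262/572) = 2.15 × 10^-4 M
[IO3^-] = 6.2 x 10^-2 × (310/572) = 3.36 × 10^-2 M
Ce(IO3)3(s) ⇌ Ce^3+ + 3 IO3^-, so Q = [Ce^3+][IO3^-]^3
Q = (2.15 × 10^-4)(3.36 x 10^-2)^3 = 8.2 × 10^-9
Q > Ksp, so Ce(IO3)3 will precipitate.

Q ≈ 8.2 × 10^-9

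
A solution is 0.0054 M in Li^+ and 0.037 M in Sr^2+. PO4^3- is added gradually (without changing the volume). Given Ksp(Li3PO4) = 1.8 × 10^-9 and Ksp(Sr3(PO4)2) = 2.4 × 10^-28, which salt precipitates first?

Sr3(PO4)2

Each salt begins to precipitate when Q = Ksp, i.e. when [PO4^3-] reaches its threshold.
For Li3PO4: 1.8 × 10^-9 = (0.0054)^3 × [PO4^3-]  ⇒  [PO4^3-] = 1.1 × 10^-2 M.
For Sr3(PO4)2: 2.4 × 10^-28 = (0.037)^3 × [PO4^3-]^2  ⇒  [PO4^3-] = 2.2 × 10^-12 M.
The salt with the lower threshold [PO4^3-] precipitates first: Sr3(PO4)2.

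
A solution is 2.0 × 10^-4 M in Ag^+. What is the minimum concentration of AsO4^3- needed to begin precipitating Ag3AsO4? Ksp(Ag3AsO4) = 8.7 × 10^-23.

[AsO4^3-] = 1.1 x 10^-11 M

Ag3AsO4(s) ⇌ 3 Ag^+(aq) + AsO4^3-(aq)
Ksp = [Ag^+]^3[AsO4^3-]
Precipitation begins when Q = Ksp. With [Ag^+] = 2.0 × 10^-4 M:
8.7 × 10^-23 = (2.0 × 10^-4)^3 × [AsO4^3-]
[AsO4^3-] = (8.7 × 10^-23 / 8.00 x 10^-12) = 1.1 x 10^-11 M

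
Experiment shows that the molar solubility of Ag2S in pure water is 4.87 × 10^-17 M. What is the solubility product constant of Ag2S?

Ag2S(s) <=> 2 Ag^+(aq) + S^2-(aq)
Let s = molar solubility. Then [Ag^+] = 2s and [S^2-] = s.
Ksp = [Ag^+]^2[S^2-]
Substituting: Ksp = (2s)^2s = 4s^3
Ksp = 4 × (4.87 × 10^-17)^3 = 4.62 × 10^-49

4.62e-49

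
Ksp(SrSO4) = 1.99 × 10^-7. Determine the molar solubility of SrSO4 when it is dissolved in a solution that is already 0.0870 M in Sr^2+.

SrSO4(s) <=> Sr^2+(aq) + SO4^2-(aq)
Ksp = [Sr^2+][SO4^2-]
Let s = moles of SrSO4 that dissolve per litre. [Sr^2+] = 0.0870 + s ≈ 0.0870, [SO4^2-] = s (common-ion effect: Sr^2+ is already 0.0870 M).
Ksp ≈ 0.0870 × s
s = 2.29 × 10^-6 M
Check: s = 2.3 × 10^-6 ≪ 0.0870, so the approximation is valid.

s ≈ 2.29 x 10^-6 M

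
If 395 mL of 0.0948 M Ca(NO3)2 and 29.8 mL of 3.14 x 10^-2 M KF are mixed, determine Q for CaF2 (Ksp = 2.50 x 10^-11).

Q = 4.28e-7

Total volume = 395 + 29.8 = 424.8 mL.
[Ca^2+] = 9.48 × 10^-2 × (395/424.8) = 8.815 × 10^-2 M
[F^-] = 3.14 × 10^-2 × (29.8/424.8) = 2.203 × 10^-3 M
CaF2(s) ⇌ Ca^2+(aq) + 2 F^-(aq), so Q = [Ca^2+][F^-]^2
Q = (8.815 x 10^-2)(2.203 × 10^-3)^2 = 4.28 x 10^-7
Q > Ksp, so CaF2 will precipitate.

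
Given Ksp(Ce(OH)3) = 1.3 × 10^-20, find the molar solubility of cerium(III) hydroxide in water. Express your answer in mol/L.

Ce(OH)3(s) ⇌ Ce^3+ + 3 OH^-
Ksp = [Ce^3+][OH^-]^3
With molar solubility s: [Ce^3+] = s, [OH^-] = 3s.
So Ksp = s × (3s)^3 = 27s^4
Solving, s = (1.3 × 10^-20/27)^(1/4) = 4.7 x 10^-6 M

s = 4.7e-6 M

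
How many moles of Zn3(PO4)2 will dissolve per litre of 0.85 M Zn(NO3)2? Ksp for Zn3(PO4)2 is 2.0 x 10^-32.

Zn3(PO4)2(s) ⇌ 3 Zn^2+ + 2 PO4^3-
Ksp = [Zn^2+]^3[PO4^3-]^2
Let s = moles of Zn3(PO4)2 that dissolve per litre. [Zn^2+] = 0.85 + 3s ≈ 0.85, [PO4^3-] = 2s (since Zn^2+ from Zn(NO3)2 dominates).
Ksp ≈ (0.85)^3 × (2s)^2
s = 9.0 × 10^-17 M
Check: 3s = 2.7 x 10^-16 ≪ 0.85, so the approximation is valid.

9.0 × 10^-17 M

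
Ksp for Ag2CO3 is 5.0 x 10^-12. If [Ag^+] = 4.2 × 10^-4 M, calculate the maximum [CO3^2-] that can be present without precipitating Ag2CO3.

2.8 × 10^-5 M

Ag2CO3(s) <=> 2 Ag^+ + CO3^2-
Ksp = [Ag^+]^2[CO3^2-]
Precipitation begins when Q = Ksp. With [Ag^+] = 4.2 × 10^-4 M:
5.0 x 10^-12 = (4.2 × 10^-4)^2 × [CO3^2-]
[CO3^2-] = (5.0 x 10^-12 / 1.76 × 10^-7) = 2.8 × 10^-5 M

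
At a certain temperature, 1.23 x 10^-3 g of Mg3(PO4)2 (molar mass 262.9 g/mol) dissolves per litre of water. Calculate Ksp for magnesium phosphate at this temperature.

Molar solubility s = (1.23 × 10^-3 g/L) / (262.9 g/mol) = 4.679 x 10^-6 M.
Mg3(PO4)2(s) ⇌ 3 Mg^2+(aq) + 2 PO4^3-(aq)
Let s = molar solubility. Then [Mg^2+] = 3s and [PO4^3-] = 2s.
Ksp = [Mg^2+]^3[PO4^3-]^2
Ksp = (3s)^3(2s)^2 = 108s^5
Ksp = 108 × (4.679 × 10^-6)^5 = 2.42 × 10^-25

Ksp = 2.42 × 10^-25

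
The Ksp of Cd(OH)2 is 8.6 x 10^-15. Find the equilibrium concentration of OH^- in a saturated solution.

2.6 x 10^-5 M

Cd(OH)2(s) ⇌ Cd^2+(aq) + 2 OH^-(aq)
Ksp = [Cd^2+][OH^-]^2
With molar solubility s: [Cd^2+] = s, [OH^-] = 2s.
So Ksp = s × (2s)^2 = 4s^3
s = (8.6 x 10^-15 / 4)^(1/3) = 1.29 x 10^-5 M
[OH^-] = 2s = 2.6 x 10^-5 M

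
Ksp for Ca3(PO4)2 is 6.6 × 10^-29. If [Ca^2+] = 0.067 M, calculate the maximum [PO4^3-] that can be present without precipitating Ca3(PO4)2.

Ca3(PO4)2(s) ⇌ 3 Ca^2+ + 2 PO4^3-
Ksp = [Ca^2+]^3[PO4^3-]^2
Precipitation begins when Q = Ksp. With [Ca^2+] = 0.067 M:
6.6 × 10^-29 = (0.067)^3 × [PO4^3-]^2
[PO4^3-] = (6.6 × 10^-29 / 3.01 x 10^-4)^(1/2) = 4.7 x 10^-13 M

4.7 × 10^-13 M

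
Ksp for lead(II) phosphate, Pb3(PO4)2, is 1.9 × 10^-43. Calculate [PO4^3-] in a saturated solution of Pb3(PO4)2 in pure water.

Pb3(PO4)2(s) <=> 3 Pb^2+ + 2 PO4^3-
Ksp = [Pb^2+]^3[PO4^3-]^2
If s mol/L of Pb3(PO4)2 dissolves, [Pb^2+] = 3s and [PO4^3-] = 2s.
Ksp = (3s)^3(2s)^2 = 108s^5
s = (1.9 × 10^-43 / 108)^(1/5) = 1.12 × 10^-9 M
[PO4^3-] = 2s = 2.2 × 10^-9 M

[PO4^3-] = 2.2 × 10^-9 M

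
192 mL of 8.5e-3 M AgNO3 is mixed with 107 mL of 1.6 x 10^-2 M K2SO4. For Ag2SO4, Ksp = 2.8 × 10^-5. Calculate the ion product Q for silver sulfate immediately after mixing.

Total volume = 192 + 107 = 299 mL.
[Ag^+] = 8.5 × 10^-3 × (192/299) = 5.46 x 10^-3 M
[SO4^2-] = 1.6 x 10^-2 × (107/299) = 5.73 × 10^-3 M
Ag2SO4(s) ⇌ 2 Ag^+(aq) + SO4^2-(aq), so Q = [Ag^+]^2[SO4^2-]
Q = (5.46 x 10^-3)^2(5.73 x 10^-3) = 1.7 x 10^-7
Q < Ksp, so no precipitate of Ag2SO4 forms.

Q ≈ 1.7e-7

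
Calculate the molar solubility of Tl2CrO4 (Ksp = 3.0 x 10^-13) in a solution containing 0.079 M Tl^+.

Tl2CrO4(s) ⇌ 2 Tl^+ + CrO4^2-
Ksp = [Tl^+]^2[CrO4^2-]
Let s be the molar solubility in this solution. [Tl^+] = 0.079 + 2s ≈ 0.079, [CrO4^2-] = s (Ksp is small, so little additional dissolves).
Ksp ≈ (0.079)^2 × s
s = 4.8 × 10^-11 M
Check: 2s = 9.6 × 10^-11 ≪ 0.079, so the approximation is valid.

4.8e-11 M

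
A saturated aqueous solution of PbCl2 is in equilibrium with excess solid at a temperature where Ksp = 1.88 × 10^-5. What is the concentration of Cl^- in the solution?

0.0335 M

PbCl2(s) <=> Pb^2+(aq) + 2 Cl^-(aq)
Ksp = [Pb^2+][Cl^-]^2
If s mol/L of PbCl2 dissolves, [Pb^2+] = s and [Cl^-] = 2s.
Ksp = s(2s)^2 = 4s^3
Solving, s = (1.88 × 10^-5/4)^(1/3) = 1.675 × 10^-2 M
[Cl^-] = 2s = 3.35 × 10^-2 M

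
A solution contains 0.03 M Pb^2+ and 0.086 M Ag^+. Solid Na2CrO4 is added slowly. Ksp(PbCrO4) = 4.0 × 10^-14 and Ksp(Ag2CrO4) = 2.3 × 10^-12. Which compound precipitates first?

Precipitation of each salt starts when its ion product equals its Ksp.
For PbCrO4: 4.0 × 10^-14 = 0.03 × [CrO4^2-]  ⇒  [CrO4^2-] = 1.3 x 10^-12 M.
For Ag2CrO4: 2.3 × 10^-12 = (0.086)^2 × [CrO4^2-]  ⇒  [CrO4^2-] = 3.1 × 10^-10 M.
The salt with the lower threshold [CrO4^2-] precipitates first: PbCrO4.

PbCrO4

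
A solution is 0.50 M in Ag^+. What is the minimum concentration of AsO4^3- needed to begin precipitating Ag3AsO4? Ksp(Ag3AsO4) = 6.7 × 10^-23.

Ag3AsO4(s) <=> 3 Ag^+(aq) + AsO4^3-(aq)
Ksp = [Ag^+]^3[AsO4^3-]
Precipitation begins when Q = Ksp. With [Ag^+] = 0.50 M:
6.7 × 10^-23 = (0.50)^3 × [AsO4^3-]
[AsO4^3-] = (6.7 × 10^-23 / 1.25 × 10^-1) = 5.4 × 10^-22 M

[AsO4^3-] ≈ 5.4e-22 M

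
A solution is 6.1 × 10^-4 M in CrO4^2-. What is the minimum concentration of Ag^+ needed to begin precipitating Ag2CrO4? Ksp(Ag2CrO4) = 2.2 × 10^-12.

Ag2CrO4(s) ⇌ 2 Ag^+(aq) + CrO4^2-(aq)
Ksp = [Ag^+]^2[CrO4^2-]
Precipitation begins when Q = Ksp. With [CrO4^2-] = 6.1 × 10^-4 M:
2.2 × 10^-12 = (6.1 × 10^-4) × [Ag^+]^2
[Ag^+] = (2.2 × 10^-12 / 6.1 × 10^-4)^(1/2) = 6.0 × 10^-5 M

[Ag^+] ≈ 6.0 × 10^-5 M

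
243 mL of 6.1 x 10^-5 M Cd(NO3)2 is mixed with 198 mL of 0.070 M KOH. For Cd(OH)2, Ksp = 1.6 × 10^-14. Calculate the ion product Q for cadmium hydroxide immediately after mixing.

Total volume = 243 + 198 = 441 mL.
[Cd^2+] = 6.1 × 10^-5 × (243/441) = 3.36 × 10^-5 M
[OH^-] = 7.0 x 10^-2 × (198/441) = 3.14 × 10^-2 M
Cd(OH)2(s) ⇌ Cd^2+ + 2 OH^-, so Q = [Cd^2+][OH^-]^2
Q = (3.36 x 10^-5)(3.14 x 10^-2)^2 = 3.3 × 10^-8
Q > Ksp, so Cd(OH)2 will precipitate.

Q ≈ 3.3 x 10^-8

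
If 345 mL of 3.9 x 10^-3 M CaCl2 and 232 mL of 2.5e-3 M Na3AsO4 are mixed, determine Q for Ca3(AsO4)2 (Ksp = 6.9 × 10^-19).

1.3 × 10^-14

Total volume = 345 + 232 = 577 mL.
[Ca^2+] = 3.9 × 10^-3 × (345/577) = 2.33 × 10^-3 M
[AsO4^3-] = 2.5 × 10^-3 × (232/577) = 1.01 × 10^-3 M
Ca3(AsO4)2(s) <=> 3 Ca^2+ + 2 AsO4^3-, so Q = [Ca^2+]^3[AsO4^3-]^2
Q = (2.33 x 10^-3)^3(1.01 × 10^-3)^2 = 1.3 × 10^-14
Q > Ksp, so Ca3(AsO4)2 will precipitate.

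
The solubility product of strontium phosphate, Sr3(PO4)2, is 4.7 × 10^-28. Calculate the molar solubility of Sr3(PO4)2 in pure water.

Sr3(PO4)2(s) ⇌ 3 Sr^2+ + 2 PO4^3-
Ksp = [Sr^2+]^3[PO4^3-]^2
With molar solubility s: [Sr^2+] = 3s, [PO4^3-] = 2s.
Ksp = (3s)^3(2s)^2 = 108s^5
Solving, s = (4.7 × 10^-28/108)^(1/5) = 1.3 × 10^-6 M

s = 1.3 x 10^-6 M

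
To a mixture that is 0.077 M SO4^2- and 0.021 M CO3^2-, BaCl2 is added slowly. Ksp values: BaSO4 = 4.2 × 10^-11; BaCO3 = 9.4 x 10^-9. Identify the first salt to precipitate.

Each salt begins to precipitate when Q = Ksp, i.e. when [Ba^2+] reaches its threshold.
For BaSO4: 4.2 × 10^-11 = 0.077 × [Ba^2+]  ⇒  [Ba^2+] = 5.5 × 10^-10 M.
For BaCO3: 9.4 x 10^-9 = 0.021 × [Ba^2+]  ⇒  [Ba^2+] = 4.5 × 10^-7 M.
The salt with the lower threshold [Ba^2+] precipitates first: BaSO4.

BaSO4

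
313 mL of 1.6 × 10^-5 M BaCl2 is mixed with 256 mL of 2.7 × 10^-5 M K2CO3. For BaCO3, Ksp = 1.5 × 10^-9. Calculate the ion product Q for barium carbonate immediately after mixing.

Total volume = 313 + 256 = 569 mL.
[Ba^2+] = 1.6 x 10^-5 × (313/569) = 8.80 x 10^-6 M
[CO3^2-] = 2.7 × 10^-5 × (256/569) = 1.21 × 10^-5 M
BaCO3(s) <=> Ba^2+(aq) + CO3^2-(aq), so Q = [Ba^2+][CO3^2-]
Q = (8.80 × 10^-6)(1.21 x 10^-5) = 1.1 x 10^-10
Q < Ksp, so no precipitate of BaCO3 forms.

1.1 × 10^-10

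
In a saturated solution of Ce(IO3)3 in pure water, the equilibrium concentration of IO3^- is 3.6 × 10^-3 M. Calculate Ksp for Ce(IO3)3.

5.6 x 10^-11

Ce(IO3)3(s) ⇌ Ce^3+ + 3 IO3^-
Stoichiometry gives [Ce^3+] = (1/3)[IO3^-] = 1.20 × 10^-3 M.
Ksp = [Ce^3+][IO3^-]^3
Ksp = 1.20 x 10^-3 × (3.6 × 10^-3)^3 = 5.6 × 10^-11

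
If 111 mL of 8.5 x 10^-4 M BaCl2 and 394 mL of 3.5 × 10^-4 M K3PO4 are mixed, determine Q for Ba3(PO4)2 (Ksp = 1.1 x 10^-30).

4.9 x 10^-19

Total volume = 111 + 394 = 505 mL.
[Ba^2+] = 8.5 x 10^-4 × (111/505) = 1.87 x 10^-4 M
[PO4^3-] = 3.5 × 10^-4 × (394/505) = 2.73 × 10^-4 M
Ba3(PO4)2(s) <=> 3 Ba^2+ + 2 PO4^3-, so Q = [Ba^2+]^3[PO4^3-]^2
Q = (1.87 x 10^-4)^3(2.73 × 10^-4)^2 = 4.9 × 10^-19
Q > Ksp, so Ba3(PO4)2 will precipitate.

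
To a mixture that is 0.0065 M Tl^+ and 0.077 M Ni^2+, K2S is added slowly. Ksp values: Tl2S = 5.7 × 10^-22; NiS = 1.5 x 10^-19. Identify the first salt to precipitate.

Each salt begins to precipitate when Q = Ksp, i.e. when [S^2-] reaches its threshold.
For Tl2S: 5.7 × 10^-22 = (0.0065)^2 × [S^2-]  ⇒  [S^2-] = 1.3 × 10^-17 M.
For NiS: 1.5 x 10^-19 = 0.077 × [S^2-]  ⇒  [S^2-] = 1.9 x 10^-18 M.
The salt with the lower threshold [S^2-] precipitates first: NiS.

NiS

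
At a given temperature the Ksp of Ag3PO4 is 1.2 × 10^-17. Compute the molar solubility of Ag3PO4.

Ag3PO4(s) ⇌ 3 Ag^+ + PO4^3-
Ksp = [Ag^+]^3[PO4^3-]
Let s = molar solubility. Then [Ag^+] = 3s and [PO4^3-] = s.
Substituting: Ksp = (3s)^3s = 27s^4
Solving, s = (1.2 × 10^-17/27)^(1/4) = 2.6 × 10^-5 M

s = 2.6 x 10^-5 M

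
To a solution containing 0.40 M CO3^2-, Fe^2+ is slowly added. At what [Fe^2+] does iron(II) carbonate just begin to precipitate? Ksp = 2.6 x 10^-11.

FeCO3(s) <=> Fe^2+ + CO3^2-
Ksp = [Fe^2+][CO3^2-]
Precipitation begins when Q = Ksp. With [CO3^2-] = 0.40 M:
2.6 x 10^-11 = (0.40) × [Fe^2+]
[Fe^2+] = (2.6 x 10^-11 / 4.0 × 10^-1) = 6.5 × 10^-11 M

6.5 × 10^-11 M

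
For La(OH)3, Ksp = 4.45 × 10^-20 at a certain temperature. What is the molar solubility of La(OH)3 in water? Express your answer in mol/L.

La(OH)3(s) ⇌ La^3+ + 3 OH^-
Ksp = [La^3+][OH^-]^3
Let s = molar solubility. Then [La^3+] = s and [OH^-] = 3s.
Substituting: Ksp = s(3s)^3 = 27s^4
Solving, s = (4.45 × 10^-20/27)^(1/4) = 6.37 × 10^-6 M

s = 6.37 × 10^-6 M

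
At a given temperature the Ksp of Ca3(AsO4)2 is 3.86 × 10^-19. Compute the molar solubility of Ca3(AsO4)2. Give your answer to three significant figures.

8.14 × 10^-5 M

Ca3(AsO4)2(s) ⇌ 3 Ca^2+ + 2 AsO4^3-
Ksp = [Ca^2+]^3[AsO4^3-]^2
For each mole of Ca3(AsO4)2 that dissolves: [Ca^2+] = 3s, [AsO4^3-] = 2s.
Ksp = (3s)^3(2s)^2 = 108s^5
s^5 = 3.86 × 10^-19 / 108, so s = 8.14 × 10^-5 M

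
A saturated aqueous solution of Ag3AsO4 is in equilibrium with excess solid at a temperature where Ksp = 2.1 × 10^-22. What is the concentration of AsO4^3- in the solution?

[AsO4^3-] = 1.7 × 10^-6 M

Ag3AsO4(s) ⇌ 3 Ag^+(aq) + AsO4^3-(aq)
Ksp = [Ag^+]^3[AsO4^3-]
Let s = molar solubility. Then [Ag^+] = 3s and [AsO4^3-] = s.
Substituting: Ksp = (3s)^3s = 27s^4
s^4 = 2.1 × 10^-22 / 27, so s = 1.67 × 10^-6 M
[AsO4^3-] = s = 1.7 × 10^-6 M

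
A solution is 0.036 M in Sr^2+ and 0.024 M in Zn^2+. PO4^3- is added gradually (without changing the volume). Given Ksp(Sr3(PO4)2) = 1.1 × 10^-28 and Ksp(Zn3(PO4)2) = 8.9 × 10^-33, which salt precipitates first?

Zn3(PO4)2

Precipitation of each salt starts when its ion product equals its Ksp.
For Sr3(PO4)2: 1.1 × 10^-28 = (0.036)^3 × [PO4^3-]^2  ⇒  [PO4^3-] = 1.5 × 10^-12 M.
For Zn3(PO4)2: 8.9 × 10^-33 = (0.024)^3 × [PO4^3-]^2  ⇒  [PO4^3-] = 2.5 x 10^-14 M.
The salt with the lower threshold [PO4^3-] precipitates first: Zn3(PO4)2.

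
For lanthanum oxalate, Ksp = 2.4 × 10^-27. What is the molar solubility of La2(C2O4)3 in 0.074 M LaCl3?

La2(C2O4)3(s) ⇌ 2 La^3+(aq) + 3 C2O4^2-(aq)
Ksp = [La^3+]^2[C2O4^2-]^3
Let s = moles of La2(C2O4)3 that dissolve per litre. [La^3+] = 0.074 + 2s ≈ 0.074, [C2O4^2-] = 3s (Ksp is small, so little additional dissolves).
Ksp ≈ (0.074)^2 × (3s)^3
s = 2.5 × 10^-9 M
Check: 2s = 5.1 x 10^-9 ≪ 0.074, so the approximation is valid.

s = 2.5 x 10^-9 M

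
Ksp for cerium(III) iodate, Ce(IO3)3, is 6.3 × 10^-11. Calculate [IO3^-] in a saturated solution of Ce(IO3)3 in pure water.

[IO3^-] ≈ 3.7 x 10^-3 M

Ce(IO3)3(s) ⇌ Ce^3+(aq) + 3 IO3^-(aq)
Ksp = [Ce^3+][IO3^-]^3
If s mol/L of Ce(IO3)3 dissolves, [Ce^3+] = s and [IO3^-] = 3s.
So Ksp = s × (3s)^3 = 27s^4
s = (6.3 × 10^-11 / 27)^(1/4) = 1.24 × 10^-3 M
[IO3^-] = 3s = 3.7 × 10^-3 M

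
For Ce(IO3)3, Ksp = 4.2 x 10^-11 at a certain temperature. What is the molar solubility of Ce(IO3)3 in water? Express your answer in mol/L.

Ce(IO3)3(s) ⇌ Ce^3+ + 3 IO3^-
Ksp = [Ce^3+][IO3^-]^3
If s mol/L of Ce(IO3)3 dissolves, [Ce^3+] = s and [IO3^-] = 3s.
So Ksp = s × (3s)^3 = 27s^4
Solving, s = (4.2 x 10^-11/27)^(1/4) = 1.1 x 10^-3 M

s = 1.1 × 10^-3 M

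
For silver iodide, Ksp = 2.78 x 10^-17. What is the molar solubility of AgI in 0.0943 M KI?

AgI(s) ⇌ Ag^+(aq) + I^-(aq)
Ksp = [Ag^+][I^-]
If s mol/L dissolves here, [Ag^+] = s, [I^-] = 0.0943 + s ≈ 0.0943 (Ksp is small, so little additional dissolves).
Ksp ≈ s × 0.0943
s = 2.95 × 10^-16 M
Check: s = 2.9 x 10^-16 ≪ 0.0943, so the approximation is valid.

2.95 x 10^-16 M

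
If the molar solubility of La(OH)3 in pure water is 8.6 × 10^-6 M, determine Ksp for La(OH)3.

Ksp ≈ 1.5 × 10^-19

La(OH)3(s) ⇌ La^3+ + 3 OH^-
Let s = molar solubility. Then [La^3+] = s and [OH^-] = 3s.
Ksp = [La^3+][OH^-]^3
So Ksp = s × (3s)^3 = 27s^4
With s = 8.6 × 10^-6: Ksp = 1.5 × 10^-19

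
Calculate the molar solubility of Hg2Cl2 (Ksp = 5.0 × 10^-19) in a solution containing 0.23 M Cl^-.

Hg2Cl2(s) ⇌ Hg2^2+ + 2 Cl^-
Ksp = [Hg2^2+][Cl^-]^2
Let s be the molar solubility in this solution. [Hg2^2+] = s, [Cl^-] = 0.23 + 2s ≈ 0.23 (Ksp is small, so little additional dissolves).
Ksp ≈ s × (0.23)^2
s = 9.5 × 10^-18 M
Check: 2s = 1.9 × 10^-17 ≪ 0.23, so the approximation is valid.

s = 9.5e-18 M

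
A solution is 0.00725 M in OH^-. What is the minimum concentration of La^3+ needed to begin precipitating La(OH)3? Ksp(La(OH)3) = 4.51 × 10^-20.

La(OH)3(s) ⇌ La^3+(aq) + 3 OH^-(aq)
Ksp = [La^3+][OH^-]^3
Precipitation begins when Q = Ksp. With [OH^-] = 0.00725 M:
4.51 × 10^-20 = (0.00725)^3 × [La^3+]
[La^3+] = (4.51 × 10^-20 / 3.811 × 10^-7) = 1.18 × 10^-13 M

[La^3+] = 1.18e-13 M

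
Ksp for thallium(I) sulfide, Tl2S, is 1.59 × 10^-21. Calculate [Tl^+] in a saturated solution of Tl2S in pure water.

[Tl^+] ≈ 1.47e-7 M

Tl2S(s) ⇌ 2 Tl^+(aq) + S^2-(aq)
Ksp = [Tl^+]^2[S^2-]
For each mole of Tl2S that dissolves: [Tl^+] = 2s, [S^2-] = s.
So Ksp = (2s)^2 × s = 4s^3
s^3 = 1.59 × 10^-21 / 4, so s = 7.353 x 10^-8 M
[Tl^+] = 2s = 1.47 x 10^-7 M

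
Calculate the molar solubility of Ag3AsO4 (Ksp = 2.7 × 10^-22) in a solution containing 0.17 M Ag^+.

s ≈ 5.5 × 10^-20 M

Ag3AsO4(s) ⇌ 3 Ag^+(aq) + AsO4^3-(aq)
Ksp = [Ag^+]^3[AsO4^3-]
If s mol/L dissolves here, [Ag^+] = 0.17 + 3s ≈ 0.17, [AsO4^3-] = s (common-ion effect: Ag^+ is already 0.17 M).
Ksp ≈ (0.17)^3 × s
s = 5.5 × 10^-20 M
Check: 3s = 1.6 × 10^-19 ≪ 0.17, so the approximation is valid.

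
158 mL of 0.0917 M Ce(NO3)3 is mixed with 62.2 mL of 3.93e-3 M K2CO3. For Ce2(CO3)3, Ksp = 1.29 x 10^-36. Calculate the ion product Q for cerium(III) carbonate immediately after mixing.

Total volume = 158 + 62.2 = 220.2 mL.
[Ce^3+] = 9.17 x 10^-2 × (158/220.2) = 6.580 × 10^-2 M
[CO3^2-] = 3.93 × 10^-3 × (62.2/220.2) = 1.110 × 10^-3 M
Ce2(CO3)3(s) <=> 2 Ce^3+(aq) + 3 CO3^2-(aq), so Q = [Ce^3+]^2[CO3^2-]^3
Q = (6.580 × 10^-2)^2(1.110 × 10^-3)^3 = 5.92 × 10^-12
Q > Ksp, so Ce2(CO3)3 will precipitate.

Q = 5.92 × 10^-12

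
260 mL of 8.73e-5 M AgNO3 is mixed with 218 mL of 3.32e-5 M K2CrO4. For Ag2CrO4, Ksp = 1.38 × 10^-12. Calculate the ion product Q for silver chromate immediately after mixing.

Q ≈ 3.41 x 10^-14

Total volume = 260 + 218 = 478 mL.
[Ag^+] = 8.73 x 10^-5 × (260/478) = 4.749 x 10^-5 M
[CrO4^2-] = 3.32 x 10^-5 × (218/478) = 1.514 × 10^-5 M
Ag2CrO4(s) ⇌ 2 Ag^+(aq) + CrO4^2-(aq), so Q = [Ag^+]^2[CrO4^2-]
Q = (4.749 x 10^-5)^2(1.514 × 10^-5) = 3.41 × 10^-14
Q < Ksp, so no precipitate of Ag2CrO4 forms.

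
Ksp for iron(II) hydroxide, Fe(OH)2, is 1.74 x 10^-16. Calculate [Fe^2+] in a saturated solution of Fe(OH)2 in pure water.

[Fe^2+] ≈ 3.52 × 10^-6 M

Fe(OH)2(s) <=> Fe^2+ + 2 OH^-
Ksp = [Fe^2+][OH^-]^2
If s mol/L of Fe(OH)2 dissolves, [Fe^2+] = s and [OH^-] = 2s.
So Ksp = s × (2s)^2 = 4s^3
s = (1.74 x 10^-16 / 4)^(1/3) = 3.517 x 10^-6 M
[Fe^2+] = s = 3.52 × 10^-6 M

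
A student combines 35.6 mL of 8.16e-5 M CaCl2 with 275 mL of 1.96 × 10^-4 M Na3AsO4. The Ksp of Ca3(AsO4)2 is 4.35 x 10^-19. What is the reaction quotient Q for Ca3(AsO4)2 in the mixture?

Q ≈ 2.46e-23

Total volume = 35.6 + 275 = 310.6 mL.
[Ca^2+] = 8.16 x 10^-5 × (35.6/310.6) = 9.353 x 10^-6 M
[AsO4^3-] = 1.96 × 10^-4 × (275/310.6) = 1.735 × 10^-4 M
Ca3(AsO4)2(s) <=> 3 Ca^2+(aq) + 2 AsO4^3-(aq), so Q = [Ca^2+]^3[AsO4^3-]^2
Q = (9.353 x 10^-6)^3(1.735 × 10^-4)^2 = 2.46 × 10^-23
Q < Ksp, so no precipitate of Ca3(AsO4)2 forms.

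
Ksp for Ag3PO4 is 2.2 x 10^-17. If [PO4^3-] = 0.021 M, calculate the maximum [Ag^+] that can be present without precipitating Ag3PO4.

Ag3PO4(s) ⇌ 3 Ag^+ + PO4^3-
Ksp = [Ag^+]^3[PO4^3-]
Precipitation begins when Q = Ksp. With [PO4^3-] = 0.021 M:
2.2 x 10^-17 = (0.021) × [Ag^+]^3
[Ag^+] = (2.2 x 10^-17 / 2.1 × 10^-2)^(1/3) = 1.0 × 10^-5 M

[Ag^+] = 1.0e-5 M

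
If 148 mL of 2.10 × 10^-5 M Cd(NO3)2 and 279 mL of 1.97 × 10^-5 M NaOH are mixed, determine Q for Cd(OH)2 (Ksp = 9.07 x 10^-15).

Total volume = 148 + 279 = 427 mL.
[Cd^2+] = 2.10 × 10^-5 × (148/427) = 7.279 x 10^-6 M
[OH^-] = 1.97 × 10^-5 × (279/427) = 1.287 × 10^-5 M
Cd(OH)2(s) ⇌ Cd^2+ + 2 OH^-, so Q = [Cd^2+][OH^-]^2
Q = (7.279 x 10^-6)(1.287 × 10^-5)^2 = 1.21 x 10^-15
Q < Ksp, so no precipitate of Cd(OH)2 forms.

Q ≈ 1.21 x 10^-15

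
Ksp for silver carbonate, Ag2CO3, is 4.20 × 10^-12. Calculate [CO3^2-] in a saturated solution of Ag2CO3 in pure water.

[CO3^2-] = 1.02 × 10^-4 M

Ag2CO3(s) ⇌ 2 Ag^+ + CO3^2-
Ksp = [Ag^+]^2[CO3^2-]
For each mole of Ag2CO3 that dissolves: [Ag^+] = 2s, [CO3^2-] = s.
Substituting: Ksp = (2s)^2s = 4s^3
s^3 = 4.20 × 10^-12 / 4, so s = 1.016 × 10^-4 M
[CO3^2-] = s = 1.02 × 10^-4 M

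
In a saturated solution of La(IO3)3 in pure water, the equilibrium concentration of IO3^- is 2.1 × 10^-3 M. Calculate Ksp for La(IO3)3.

La(IO3)3(s) <=> La^3+(aq) + 3 IO3^-(aq)
Stoichiometry gives [La^3+] = (1/3)[IO3^-] = 7.00 × 10^-4 M.
Ksp = [La^3+][IO3^-]^3
Ksp = 7.00 x 10^-4 × (2.1 x 10^-3)^3 = 6.5 × 10^-12

Ksp ≈ 6.5e-12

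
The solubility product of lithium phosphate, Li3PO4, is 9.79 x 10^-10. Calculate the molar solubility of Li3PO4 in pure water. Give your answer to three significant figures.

Li3PO4(s) <=> 3 Li^+(aq) + PO4^3-(aq)
Ksp = [Li^+]^3[PO4^3-]
With molar solubility s: [Li^+] = 3s, [PO4^3-] = s.
So Ksp = (3s)^3 × s = 27s^4
s^4 = 9.79 x 10^-10 / 27, so s = 2.45 x 10^-3 M

s = 2.45 x 10^-3 M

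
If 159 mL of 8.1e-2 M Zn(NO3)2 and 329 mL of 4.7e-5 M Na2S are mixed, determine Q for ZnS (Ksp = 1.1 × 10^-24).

Total volume = 159 + 329 = 488 mL.
[Zn^2+] = 8.1 x 10^-2 × (159/488) = 2.64 × 10^-2 M
[S^2-] = 4.7 × 10^-5 × (329/488) = 3.17 × 10^-5 M
ZnS(s) ⇌ Zn^2+(aq) + S^2-(aq), so Q = [Zn^2+][S^2-]
Q = (2.64 × 10^-2)(3.17 x 10^-5) = 8.4 × 10^-7
Q > Ksp, so ZnS will precipitate.

Q ≈ 8.4 × 10^-7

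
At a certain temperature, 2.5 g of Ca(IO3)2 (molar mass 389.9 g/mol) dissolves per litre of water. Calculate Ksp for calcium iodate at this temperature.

Molar solubility s = (2.5 g/L) / (389.9 g/mol) = 6.41 x 10^-3 M.
Ca(IO3)2(s) ⇌ Ca^2+(aq) + 2 IO3^-(aq)
Let s = molar solubility. Then [Ca^2+] = s and [IO3^-] = 2s.
Ksp = [Ca^2+][IO3^-]^2
Substituting: Ksp = s(2s)^2 = 4s^3
Ksp = 4 × (6.41 × 10^-3)^3 = 1.1 × 10^-6

1.1e-6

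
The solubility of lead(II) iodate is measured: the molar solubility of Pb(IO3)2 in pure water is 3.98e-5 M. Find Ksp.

2.52 × 10^-13

Pb(IO3)2(s) ⇌ Pb^2+(aq) + 2 IO3^-(aq)
Let s = molar solubility. Then [Pb^2+] = s and [IO3^-] = 2s.
Ksp = [Pb^2+][IO3^-]^2
So Ksp = s × (2s)^2 = 4s^3
With s = 3.98 × 10^-5: Ksp = 2.52 x 10^-13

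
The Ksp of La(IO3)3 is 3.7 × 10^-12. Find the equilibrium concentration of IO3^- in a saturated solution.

La(IO3)3(s) ⇌ La^3+ + 3 IO3^-
Ksp = [La^3+][IO3^-]^3
With molar solubility s: [La^3+] = s, [IO3^-] = 3s.
Ksp = s(3s)^3 = 27s^4
s = (3.7 × 10^-12 / 27)^(1/4) = 6.08 x 10^-4 M
[IO3^-] = 3s = 1.8 × 10^-3 M

[IO3^-] ≈ 1.8 × 10^-3 M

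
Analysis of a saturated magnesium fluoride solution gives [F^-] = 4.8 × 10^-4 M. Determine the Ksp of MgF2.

MgF2(s) <=> Mg^2+(aq) + 2 F^-(aq)
Stoichiometry gives [Mg^2+] = (1/2)[F^-] = 2.40 x 10^-4 M.
Ksp = [Mg^2+][F^-]^2
Ksp = 2.40 × 10^-4 × (4.8 × 10^-4)^2 = 5.5 × 10^-11

Ksp ≈ 5.5 × 10^-11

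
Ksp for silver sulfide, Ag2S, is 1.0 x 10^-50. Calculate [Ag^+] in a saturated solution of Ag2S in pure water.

Ag2S(s) ⇌ 2 Ag^+ + S^2-
Ksp = [Ag^+]^2[S^2-]
If s mol/L of Ag2S dissolves, [Ag^+] = 2s and [S^2-] = s.
Ksp = (2s)^2s = 4s^3
Solving, s = (1.0 x 10^-50/4)^(1/3) = 1.36 x 10^-17 M
[Ag^+] = 2s = 2.7 × 10^-17 M

2.7 × 10^-17 M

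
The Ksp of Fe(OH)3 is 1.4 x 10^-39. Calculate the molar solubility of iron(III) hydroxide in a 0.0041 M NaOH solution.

Fe(OH)3(s) <=> Fe^3+(aq) + 3 OH^-(aq)
Ksp = [Fe^3+][OH^-]^3
If s mol/L dissolves here, [Fe^3+] = s, [OH^-] = 0.0041 + 3s ≈ 0.0041 (Ksp is small, so little additional dissolves).
Ksp ≈ s × (0.0041)^3
s = 2.0 × 10^-32 M
Check: 3s = 6.1 × 10^-32 ≪ 0.0041, so the approximation is valid.

s ≈ 2.0 x 10^-32 M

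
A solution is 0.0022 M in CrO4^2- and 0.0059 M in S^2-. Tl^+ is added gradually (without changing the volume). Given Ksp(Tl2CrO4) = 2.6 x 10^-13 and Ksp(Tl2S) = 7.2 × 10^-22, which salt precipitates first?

Precipitation of each salt starts when its ion product equals its Ksp.
For Tl2CrO4: 2.6 x 10^-13 = 0.0022 × [Tl^+]^2  ⇒  [Tl^+] = 1.1 × 10^-5 M.
For Tl2S: 7.2 × 10^-22 = 0.0059 × [Tl^+]^2  ⇒  [Tl^+] = 3.5 × 10^-10 M.
The salt with the lower threshold [Tl^+] precipitates first: Tl2S.

Tl2S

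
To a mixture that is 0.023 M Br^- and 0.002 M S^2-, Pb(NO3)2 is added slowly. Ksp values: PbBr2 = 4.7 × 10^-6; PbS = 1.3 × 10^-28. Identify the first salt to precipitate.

Precipitation of each salt starts when its ion product equals its Ksp.
For PbBr2: 4.7 × 10^-6 = (0.023)^2 × [Pb^2+]  ⇒  [Pb^2+] = 8.9 × 10^-3 M.
For PbS: 1.3 × 10^-28 = 0.002 × [Pb^2+]  ⇒  [Pb^2+] = 6.5 × 10^-26 M.
The salt with the lower threshold [Pb^2+] precipitates first: PbS.

PbS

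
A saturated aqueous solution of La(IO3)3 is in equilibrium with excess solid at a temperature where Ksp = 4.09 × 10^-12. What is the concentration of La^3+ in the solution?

[La^3+] ≈ 6.24 × 10^-4 M

La(IO3)3(s) ⇌ La^3+ + 3 IO3^-
Ksp = [La^3+][IO3^-]^3
With molar solubility s: [La^3+] = s, [IO3^-] = 3s.
Substituting: Ksp = s(3s)^3 = 27s^4
Solving, s = (4.09 × 10^-12/27)^(1/4) = 6.239 × 10^-4 M
[La^3+] = s = 6.24 x 10^-4 M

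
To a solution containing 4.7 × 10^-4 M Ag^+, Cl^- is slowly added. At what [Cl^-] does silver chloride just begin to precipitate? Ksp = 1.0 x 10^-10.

AgCl(s) <=> Ag^+(aq) + Cl^-(aq)
Ksp = [Ag^+][Cl^-]
Precipitation begins when Q = Ksp. With [Ag^+] = 4.7 × 10^-4 M:
1.0 x 10^-10 = (4.7 × 10^-4) × [Cl^-]
[Cl^-] = (1.0 x 10^-10 / 4.7 × 10^-4) = 2.1 × 10^-7 M

2.1 × 10^-7 M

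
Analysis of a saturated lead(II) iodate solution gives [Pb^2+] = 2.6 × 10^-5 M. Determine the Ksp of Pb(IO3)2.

Ksp = 7.0 × 10^-14

Pb(IO3)2(s) ⇌ Pb^2+(aq) + 2 IO3^-(aq)
Stoichiometry gives [IO3^-] = (2/1)[Pb^2+] = 5.20 x 10^-5 M.
Ksp = [Pb^2+][IO3^-]^2
Ksp = 2.6 x 10^-5 × (5.20 x 10^-5)^2 = 7.0 x 10^-14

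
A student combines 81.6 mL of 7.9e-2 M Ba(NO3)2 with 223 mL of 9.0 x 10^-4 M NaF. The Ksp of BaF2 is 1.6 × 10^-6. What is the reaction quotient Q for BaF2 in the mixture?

Total volume = 81.6 + 223 = 304.6 mL.
[Ba^2+] = 7.9 x 10^-2 × (81.6/304.6) = 2.12 x 10^-2 M
[F^-] = 9.0 x 10^-4 × (223/304.6) = 6.59 × 10^-4 M
BaF2(s) <=> Ba^2+(aq) + 2 F^-(aq), so Q = [Ba^2+][F^-]^2
Q = (2.12 × 10^-2)(6.59 × 10^-4)^2 = 9.2 × 10^-9
Q < Ksp, so no precipitate of BaF2 forms.

Q ≈ 9.2e-9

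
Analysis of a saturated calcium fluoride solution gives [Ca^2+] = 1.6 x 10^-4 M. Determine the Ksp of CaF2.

CaF2(s) ⇌ Ca^2+(aq) + 2 F^-(aq)
Stoichiometry gives [F^-] = (2/1)[Ca^2+] = 3.20 × 10^-4 M.
Ksp = [Ca^2+][F^-]^2
Ksp = 1.6 x 10^-4 × (3.20 × 10^-4)^2 = 1.6 × 10^-11

Ksp = 1.6 × 10^-11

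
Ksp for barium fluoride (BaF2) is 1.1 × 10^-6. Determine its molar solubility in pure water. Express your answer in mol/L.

s ≈ 6.5 × 10^-3 M

BaF2(s) <=> Ba^2+ + 2 F^-
Ksp = [Ba^2+][F^-]^2
Let s = molar solubility. Then [Ba^2+] = s and [F^-] = 2s.
So Ksp = s × (2s)^2 = 4s^3
s = (1.1 × 10^-6 / 4)^(1/3) = 6.5 × 10^-3 M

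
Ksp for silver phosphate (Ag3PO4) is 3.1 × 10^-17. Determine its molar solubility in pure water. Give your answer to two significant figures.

s ≈ 3.3e-5 M

Ag3PO4(s) ⇌ 3 Ag^+ + PO4^3-
Ksp = [Ag^+]^3[PO4^3-]
Let s = molar solubility. Then [Ag^+] = 3s and [PO4^3-] = s.
So Ksp = (3s)^3 × s = 27s^4
s^4 = 3.1 × 10^-17 / 27, so s = 3.3 x 10^-5 M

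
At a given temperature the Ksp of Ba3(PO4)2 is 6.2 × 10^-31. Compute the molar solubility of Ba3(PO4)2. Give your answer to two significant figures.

s ≈ 3.6e-7 M

Ba3(PO4)2(s) ⇌ 3 Ba^2+(aq) + 2 PO4^3-(aq)
Ksp = [Ba^2+]^3[PO4^3-]^2
If s mol/L of Ba3(PO4)2 dissolves, [Ba^2+] = 3s and [PO4^3-] = 2s.
Substituting: Ksp = (3s)^3(2s)^2 = 108s^5
s^5 = 6.2 × 10^-31 / 108, so s = 3.6 x 10^-7 M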